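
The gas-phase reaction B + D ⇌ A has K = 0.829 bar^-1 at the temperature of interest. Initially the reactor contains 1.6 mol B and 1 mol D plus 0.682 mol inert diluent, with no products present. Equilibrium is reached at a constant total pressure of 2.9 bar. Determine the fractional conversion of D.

Basis: 1 mol D initially; let X = conversion of D. Extent ξ = X.
Mole table: n_B = 1.6 − X; n_D = 1 − X; n_A = X; n_I = 0.682 (inert).
Summing: n_T = 3.28 − X.
y_i = n_i/n_T, p_i = y_i·P. K = p_A / (p_B p_D).
Equating to 0.829 bar^-1 and solving on 0 < X < 1: X = 0.489.

X = 0.489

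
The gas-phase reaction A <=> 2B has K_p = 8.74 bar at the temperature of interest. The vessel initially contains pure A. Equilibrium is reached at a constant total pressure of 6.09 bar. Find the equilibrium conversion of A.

X = 0.514

Take 1 mol A as basis and let X be its fractional conversion, so ξ = X.
Mole table: n_A = 1 − X; n_B = 2X.
Summing: n_T = 1 + X.
With p_i = (n_i/n_T)P, K_p = p_B^2 / (p_A).
Equating to 8.74 bar and solving on 0 < X < 1: X = 0.514.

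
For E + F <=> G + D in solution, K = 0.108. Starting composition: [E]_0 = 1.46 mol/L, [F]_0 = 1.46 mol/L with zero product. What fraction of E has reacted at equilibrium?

Let X = conversion of E; extent ξ = 1.46·X mol/L.
Concentrations: [E] = 1.46 − 1.46X; [F] = 1.46 − 1.46X; [G] = 1.46X; [D] = 1.46X.
K = [G] [D] / ([E] [F]).
Solving K = 0.108 for X ∈ (0,1): X = 0.247.

X = 0.247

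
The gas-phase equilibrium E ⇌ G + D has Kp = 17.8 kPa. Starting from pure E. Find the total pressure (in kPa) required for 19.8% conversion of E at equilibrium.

Let X = conversion of E (basis 1 mol E); extent of reaction ξ = X.
Moles: n_E = 1 − X; n_G = X; n_D = X.
Summing: n_T = 1 + X.
Kp = p_G p_D / (p_E) with p_i = (n_i/n_T)·P.
At X = 0.198: the mole-fraction product g(X) = Π y_i^ν_i = 0.0408. Since Kp = g(X)·P^{1}, P = (Kp/g)^(1/1) = (17.8/0.0408)^(1/1) = 436 kPa.

P = 436 kPa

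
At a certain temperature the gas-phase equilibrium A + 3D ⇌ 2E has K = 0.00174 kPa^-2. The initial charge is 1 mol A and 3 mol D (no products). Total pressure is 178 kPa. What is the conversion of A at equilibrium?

Let X = conversion of A (basis 1 mol A); extent of reaction ξ = X.
Mole table: n_A = 1 − X; n_D = 3 − 3X; n_E = 2X.
Summing: n_T = 4 − 2X.
Mole fractions y_i = n_i/n_T; K = p_E^2 / (p_A p_D^3) with p_i = y_i·P.
This yields a degree-4 equation in X; solving on (0,1), X = 0.694.

X = 0.694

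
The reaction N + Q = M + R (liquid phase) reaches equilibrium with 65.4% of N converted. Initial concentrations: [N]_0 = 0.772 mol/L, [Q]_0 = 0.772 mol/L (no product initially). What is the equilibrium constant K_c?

K_c = 3.57

Let X = conversion of N.
Concentrations: [N] = 0.772 − 0.772X; [Q] = 0.772 − 0.772X; [M] = 0.772X; [R] = 0.772X.
At X = 0.654: [N] = 0.267, [Q] = 0.267, [M] = 0.505, [R] = 0.505.
K_c = [M] [R] / ([N] [Q]) = 3.57.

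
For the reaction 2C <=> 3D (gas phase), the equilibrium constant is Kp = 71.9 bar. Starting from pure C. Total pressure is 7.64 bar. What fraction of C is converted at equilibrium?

Take 1 mol C as basis and let X be its fractional conversion, so ξ = 0.5X.
Moles: n_C = 1 − X; n_D = 1.5X.
Total moles n_T = 1 + 0.5X.
Mole fractions y_i = n_i/n_T; Kp = p_D^3 / (p_C^2) with p_i = y_i·P.
This yields a degree-3 equation in X; solving on (0,1), X = 0.699.

X = 0.699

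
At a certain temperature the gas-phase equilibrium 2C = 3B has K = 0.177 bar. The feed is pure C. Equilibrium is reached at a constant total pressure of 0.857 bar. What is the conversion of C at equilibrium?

X = 0.320

Basis: 1 mol C initially; let X = conversion of C. Extent ξ = 0.5X.
Species balance: n_C = 1 − X; n_B = 1.5X.
Summing: n_T = 1 + 0.5X.
y_i = n_i/n_T, p_i = y_i·P. K = p_B^3 / (p_C^2).
This yields a degree-3 equation in X; solving on (0,1), X = 0.320.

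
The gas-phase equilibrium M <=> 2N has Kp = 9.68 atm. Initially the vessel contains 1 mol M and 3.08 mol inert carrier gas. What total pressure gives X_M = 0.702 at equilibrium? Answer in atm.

P = 7 atm

Let X = conversion of M (basis 1 mol M); extent of reaction ξ = X.
Moles: n_M = 1 − X; n_N = 2X; n_I = 3.08 (inert).
n_T = Σnᵢ = 4.08 + X.
Kp = p_N^2 / (p_M) with p_i = (n_i/n_T)·P.
At X = 0.702: the mole-fraction product g(X) = Π y_i^ν_i = 1.383. Since Kp = g(X)·P^{1}, P = (Kp/g)^(1/1) = (9.68/1.383)^(1/1) = 7 atm.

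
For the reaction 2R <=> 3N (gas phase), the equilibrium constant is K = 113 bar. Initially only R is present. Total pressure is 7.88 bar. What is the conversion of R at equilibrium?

Take 1 mol R as basis and let X be its fractional conversion, so ξ = 0.5X.
Moles: n_R = 1 − X; n_N = 1.5X.
n_T = Σnᵢ = 1 + 0.5X.
y_i = n_i/n_T, p_i = y_i·P. K = p_N^3 / (p_R^2).
Substituting and setting equal to 113 bar gives a polynomial in X; the root in (0,1) is X = 0.737.

X = 0.737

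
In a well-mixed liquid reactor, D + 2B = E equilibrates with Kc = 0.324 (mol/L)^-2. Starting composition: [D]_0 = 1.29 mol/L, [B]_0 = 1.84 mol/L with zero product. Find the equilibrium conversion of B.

Let X = conversion of B; extent ξ = 1.84X/2 mol/L.
Concentrations: [D] = 1.29 − 0.92X; [B] = 1.84 − 1.84X; [E] = 0.92X.
Kc = [E] / ([D] [B]^2).
Setting equal to 0.324 and solving for X on (0,1) gives X = 0.398.

X = 0.398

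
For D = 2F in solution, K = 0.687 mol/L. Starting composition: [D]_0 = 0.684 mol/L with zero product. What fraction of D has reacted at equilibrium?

X = 0.391

Let X = conversion of D; extent ξ = 0.684·X mol/L.
Concentrations: [D] = 0.684 − 0.684X; [F] = 1.37X.
K = [F]^2 / ([D]).
This equals 0.687 at X = 0.391 (the root in 0 < X < 1).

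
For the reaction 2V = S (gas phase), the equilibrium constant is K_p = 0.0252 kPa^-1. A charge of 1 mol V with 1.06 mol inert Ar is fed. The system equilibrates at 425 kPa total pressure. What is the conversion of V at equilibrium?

X = 0.756

Let X = conversion of V (basis 1 mol V); extent of reaction ξ = 0.5X.
Moles: n_V = 1 − X; n_S = 0.5X; n_I = 1.06 (inert).
Total moles n_T = 2.06 − 0.5X.
Mole fractions y_i = n_i/n_T; K_p = p_S / (p_V^2) with p_i = y_i·P.
Equating to 0.0252 kPa^-1 and solving on 0 < X < 1: X = 0.756.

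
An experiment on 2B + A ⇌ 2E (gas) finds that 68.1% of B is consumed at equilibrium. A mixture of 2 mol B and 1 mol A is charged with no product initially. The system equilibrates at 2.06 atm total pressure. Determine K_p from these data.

K_p = 16.1 atm^-1

Let X = conversion of B (basis 2 mol B); extent of reaction ξ = X.
Species balance: n_B = 2 − 2X; n_A = 1 − X; n_E = 2X.
Total moles n_T = 3 − X.
At X = 0.681: n_B = 0.638, n_A = 0.319, n_E = 1.36, n_T = 2.32.
p_i = (n_i/n_T)·P. K_p = p_E^2 / (p_B^2 p_A) = 16.1 atm^-1.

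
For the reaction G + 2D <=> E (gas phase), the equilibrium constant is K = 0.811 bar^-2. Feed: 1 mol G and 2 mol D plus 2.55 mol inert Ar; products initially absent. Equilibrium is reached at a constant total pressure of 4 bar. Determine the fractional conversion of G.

X = 0.432

Take 1 mol G as basis and let X be its fractional conversion, so ξ = X.
Species balance: n_G = 1 − X; n_D = 2 − 2X; n_E = X; n_I = 2.55 (inert).
Total moles n_T = 5.55 − 2X.
With p_i = (n_i/n_T)P, K = p_E / (p_G p_D^2).
This yields a degree-3 equation in X; solving on (0,1), X = 0.432.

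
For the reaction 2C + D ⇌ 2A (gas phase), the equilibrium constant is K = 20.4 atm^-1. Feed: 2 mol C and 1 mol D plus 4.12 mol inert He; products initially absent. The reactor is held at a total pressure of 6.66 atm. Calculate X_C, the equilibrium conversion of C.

X = 0.712

Basis: 2 mol C initially; let X = conversion of C. Extent ξ = X.
Moles: n_C = 2 − 2X; n_D = 1 − X; n_A = 2X; n_I = 4.12 (inert).
Summing: n_T = 7.12 − X.
With p_i = (n_i/n_T)P, K = p_A^2 / (p_C^2 p_D).
This yields a degree-3 equation in X; solving on (0,1), X = 0.712.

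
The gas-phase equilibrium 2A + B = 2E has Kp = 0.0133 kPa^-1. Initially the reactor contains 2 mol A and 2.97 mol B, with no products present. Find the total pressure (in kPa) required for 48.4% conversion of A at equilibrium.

Basis: 2 mol A initially; let X = conversion of A. Extent ξ = X.
Species balance: n_A = 2 − 2X; n_B = 2.97 − X; n_E = 2X.
Total moles n_T = 4.97 − X.
Kp = p_E^2 / (p_A^2 p_B) with p_i = (n_i/n_T)·P.
At X = 0.484: the mole-fraction product g(X) = Π y_i^ν_i = 1.588. Since Kp = g(X)·P^{-1}, P = (g/Kp)^(1/1) = (1.588/0.0133)^(1/1) = 119 kPa.

P = 119 kPa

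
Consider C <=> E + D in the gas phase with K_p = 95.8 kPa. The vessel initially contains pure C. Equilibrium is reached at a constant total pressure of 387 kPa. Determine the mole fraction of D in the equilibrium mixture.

y_D = 0.308

Basis: 1 mol C initially; let X = conversion of C. Extent ξ = X.
Mole table: n_C = 1 − X; n_E = X; n_D = X.
Summing: n_T = 1 + X.
Mole fractions y_i = n_i/n_T; K_p = p_E p_D / (p_C) with p_i = y_i·P.
Setting this equal to 95.8 kPa and taking the physical root (0 < X < 1) gives X = 0.445.
Then n_D = 0.445, n_T = 1.45, so y_D = 0.308.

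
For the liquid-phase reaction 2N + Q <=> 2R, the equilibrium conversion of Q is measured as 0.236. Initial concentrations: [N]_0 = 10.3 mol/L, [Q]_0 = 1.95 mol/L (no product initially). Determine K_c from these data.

K_c = 0.00646 L/mol

Let X = conversion of Q.
Concentrations: [N] = 10.3 − 3.9X; [Q] = 1.95 − 1.95X; [R] = 3.9X.
At X = 0.236: [N] = 9.38, [Q] = 1.49, [R] = 0.92.
K_c = [R]^2 / ([N]^2 [Q]) = 0.00646 L/mol.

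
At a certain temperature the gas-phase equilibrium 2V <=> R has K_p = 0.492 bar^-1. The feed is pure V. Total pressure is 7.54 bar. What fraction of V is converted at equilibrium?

X = 0.749

Basis: 1 mol V initially; let X = conversion of V. Extent ξ = 0.5X.
At extent ξ: n_V = 1 − X; n_R = 0.5X.
Summing: n_T = 1 − 0.5X.
With p_i = (n_i/n_T)P, K_p = p_R / (p_V^2).
Equating to 0.492 bar^-1 and solving on 0 < X < 1: X = 0.749.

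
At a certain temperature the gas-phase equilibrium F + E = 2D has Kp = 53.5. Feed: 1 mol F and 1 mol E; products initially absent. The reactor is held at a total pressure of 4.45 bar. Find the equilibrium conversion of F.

Take 1 mol F as basis and let X be its fractional conversion, so ξ = X.
At extent ξ: n_F = 1 − X; n_E = 1 − X; n_D = 2X.
n_T stays at 2 (no change in mole number).
y_i = n_i/n_T, p_i = y_i·P. Kp = p_D^2 / (p_F p_E).
Substituting and setting equal to 53.5 gives a polynomial in X; the root in (0,1) is X = 0.785.

X = 0.785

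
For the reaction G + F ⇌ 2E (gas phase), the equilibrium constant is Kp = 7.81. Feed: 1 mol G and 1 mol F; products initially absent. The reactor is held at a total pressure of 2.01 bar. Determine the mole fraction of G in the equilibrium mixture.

Let X = conversion of G (basis 1 mol G); extent of reaction ξ = X.
At extent ξ: n_G = 1 − X; n_F = 1 − X; n_E = 2X.
Since Δν = 0, n_T = 2 throughout.
Mole fractions y_i = n_i/n_T; Kp = p_E^2 / (p_G p_F) with p_i = y_i·P.
Equating to 7.81 and solving on 0 < X < 1: X = 0.583.
Then n_G = 0.417, n_T = 2, so y_G = 0.209.

y_G = 0.209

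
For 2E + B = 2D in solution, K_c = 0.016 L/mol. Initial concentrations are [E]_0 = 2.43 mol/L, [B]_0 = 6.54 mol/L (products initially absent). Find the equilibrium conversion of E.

X = 0.240

Let X = conversion of E; extent ξ = 2.43X/2 mol/L.
Concentrations: [E] = 2.43 − 2.43X; [B] = 6.54 − 1.22X; [D] = 2.43X.
K_c = [D]^2 / ([E]^2 [B]).
Solving K_c = 0.016 for X ∈ (0,1): X = 0.240.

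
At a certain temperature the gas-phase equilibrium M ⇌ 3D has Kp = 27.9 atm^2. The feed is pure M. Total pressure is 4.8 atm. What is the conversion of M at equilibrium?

Take 1 mol M as basis and let X be its fractional conversion, so ξ = X.
Species balance: n_M = 1 − X; n_D = 3X.
Total moles n_T = 1 + 2X.
y_i = n_i/n_T, p_i = y_i·P. Kp = p_D^3 / (p_M).
Substituting and setting equal to 27.9 atm^2 gives a polynomial in X; the root in (0,1) is X = 0.446.

X = 0.446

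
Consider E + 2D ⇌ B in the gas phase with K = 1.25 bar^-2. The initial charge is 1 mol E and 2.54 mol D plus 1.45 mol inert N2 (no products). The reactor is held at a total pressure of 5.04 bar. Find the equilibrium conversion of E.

Take 1 mol E as basis and let X be its fractional conversion, so ξ = X.
At extent ξ: n_E = 1 − X; n_D = 2.54 − 2X; n_B = X; n_I = 1.45 (inert).
n_T = Σnᵢ = 4.99 − 2X.
Mole fractions y_i = n_i/n_T; K = p_B / (p_E p_D^2) with p_i = y_i·P.
Substituting and setting equal to 1.25 bar^-2 gives a polynomial in X; the root in (0,1) is X = 0.742.

X = 0.742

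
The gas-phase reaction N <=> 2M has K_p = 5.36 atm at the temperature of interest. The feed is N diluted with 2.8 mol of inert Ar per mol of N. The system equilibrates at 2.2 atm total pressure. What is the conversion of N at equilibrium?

X = 0.781

Let X = conversion of N (basis 1 mol N); extent of reaction ξ = X.
Species balance: n_N = 1 − X; n_M = 2X; n_I = 2.8 (inert).
n_T = Σnᵢ = 3.8 + X.
y_i = n_i/n_T, p_i = y_i·P. K_p = p_M^2 / (p_N).
This yields a degree-2 equation in X; solving on (0,1), X = 0.781.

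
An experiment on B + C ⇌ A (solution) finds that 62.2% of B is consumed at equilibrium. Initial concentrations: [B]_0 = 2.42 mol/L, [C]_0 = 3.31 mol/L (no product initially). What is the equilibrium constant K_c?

Let X = conversion of B.
Concentrations: [B] = 2.42 − 2.42X; [C] = 3.31 − 2.42X; [A] = 2.42X.
At X = 0.622: [B] = 0.915, [C] = 1.8, [A] = 1.51.
K_c = [A] / ([B] [C]) = 0.912 L/mol.

K_c = 0.912 L/mol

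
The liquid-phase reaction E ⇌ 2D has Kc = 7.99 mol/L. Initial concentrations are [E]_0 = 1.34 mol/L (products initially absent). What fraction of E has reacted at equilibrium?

X = 0.685

Let X = conversion of E; extent ξ = 1.34·X mol/L.
Concentrations: [E] = 1.34 − 1.34X; [D] = 2.68X.
Kc = [D]^2 / ([E]).
Equating to 7.99 mol/L: the physical root is X = 0.685.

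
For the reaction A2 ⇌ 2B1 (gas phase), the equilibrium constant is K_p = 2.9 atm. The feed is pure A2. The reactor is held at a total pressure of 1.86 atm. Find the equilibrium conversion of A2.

X = 0.530

Basis: 1 mol A2 initially; let X = conversion of A2. Extent ξ = X.
Moles: n_A2 = 1 − X; n_B1 = 2X.
Summing: n_T = 1 + X.
y_i = n_i/n_T, p_i = y_i·P. K_p = p_B1^2 / (p_A2).
Setting this equal to 2.9 atm and taking the physical root (0 < X < 1) gives X = 0.530.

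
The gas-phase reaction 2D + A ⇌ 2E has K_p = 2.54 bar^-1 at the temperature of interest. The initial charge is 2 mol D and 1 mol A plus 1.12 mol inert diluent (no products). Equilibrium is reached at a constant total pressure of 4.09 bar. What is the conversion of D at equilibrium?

Take 2 mol D as basis and let X be its fractional conversion, so ξ = X.
Species balance: n_D = 2 − 2X; n_A = 1 − X; n_E = 2X; n_I = 1.12 (inert).
Total moles n_T = 4.12 − X.
Mole fractions y_i = n_i/n_T; K_p = p_E^2 / (p_D^2 p_A) with p_i = y_i·P.
Substituting and setting equal to 2.54 bar^-1 gives a polynomial in X; the root in (0,1) is X = 0.537.

X = 0.537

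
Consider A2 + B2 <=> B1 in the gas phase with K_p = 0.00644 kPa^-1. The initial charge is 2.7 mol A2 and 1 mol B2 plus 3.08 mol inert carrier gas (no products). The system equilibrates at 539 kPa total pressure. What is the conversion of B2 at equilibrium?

X = 0.545

Let X = conversion of B2 (basis 1 mol B2); extent of reaction ξ = X.
Mole table: n_A2 = 2.7 − X; n_B2 = 1 − X; n_B1 = X; n_I = 3.08 (inert).
n_T = Σnᵢ = 6.78 − X.
Mole fractions y_i = n_i/n_T; K_p = p_B1 / (p_A2 p_B2) with p_i = y_i·P.
Equating to 0.00644 kPa^-1 and solving on 0 < X < 1: X = 0.545.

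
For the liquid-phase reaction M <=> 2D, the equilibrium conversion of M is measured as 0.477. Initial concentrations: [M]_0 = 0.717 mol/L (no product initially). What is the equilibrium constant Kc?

Let X = conversion of M.
Concentrations: [M] = 0.717 − 0.717X; [D] = 1.43X.
At X = 0.477: [M] = 0.375, [D] = 0.684.
Kc = [D]^2 / ([M]) = 1.25 mol/L.

Kc = 1.25 mol/L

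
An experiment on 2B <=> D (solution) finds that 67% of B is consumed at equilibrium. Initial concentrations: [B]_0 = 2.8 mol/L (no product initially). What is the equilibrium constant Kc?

Let X = conversion of B.
Concentrations: [B] = 2.8 − 2.8X; [D] = 1.4X.
At X = 0.67: [B] = 0.924, [D] = 0.938.
Kc = [D] / ([B]^2) = 1.1 L/mol.

Kc = 1.1 L/mol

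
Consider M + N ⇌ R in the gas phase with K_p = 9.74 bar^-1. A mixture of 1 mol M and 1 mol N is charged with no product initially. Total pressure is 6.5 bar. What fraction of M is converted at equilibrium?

X = 0.875

Let X = conversion of M (basis 1 mol M); extent of reaction ξ = X.
Mole table: n_M = 1 − X; n_N = 1 − X; n_R = X.
Summing: n_T = 2 − X.
With p_i = (n_i/n_T)P, K_p = p_R / (p_M p_N).
Setting this equal to 9.74 bar^-1 and taking the physical root (0 < X < 1) gives X = 0.875.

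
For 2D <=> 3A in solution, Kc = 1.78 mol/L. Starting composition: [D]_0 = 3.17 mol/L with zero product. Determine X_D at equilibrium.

Let X = conversion of D; extent ξ = 3.17X/2 mol/L.
Concentrations: [D] = 3.17 − 3.17X; [A] = 4.75X.
Kc = [A]^3 / ([D]^2).
This equals 1.78 at X = 0.394 (the root in 0 < X < 1).

X = 0.394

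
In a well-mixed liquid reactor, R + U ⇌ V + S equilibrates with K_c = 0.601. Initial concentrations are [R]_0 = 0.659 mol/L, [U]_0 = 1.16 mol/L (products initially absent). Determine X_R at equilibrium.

Let X = conversion of R; extent ξ = 0.659·X mol/L.
Concentrations: [R] = 0.659 − 0.659X; [U] = 1.16 − 0.659X; [V] = 0.659X; [S] = 0.659X.
K_c = [V] [S] / ([R] [U]).
This equals 0.601 at X = 0.562 (the root in 0 < X < 1).

X = 0.562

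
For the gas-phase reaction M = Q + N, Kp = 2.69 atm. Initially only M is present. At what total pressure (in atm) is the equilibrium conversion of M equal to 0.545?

P = 6.37 atm

Let X = conversion of M (basis 1 mol M); extent of reaction ξ = X.
Moles: n_M = 1 − X; n_Q = X; n_N = X.
n_T = Σnᵢ = 1 + X.
Kp = p_Q p_N / (p_M) with p_i = (n_i/n_T)·P.
At X = 0.545: the mole-fraction product g(X) = Π y_i^ν_i = 0.4225. Since Kp = g(X)·P^{1}, P = (Kp/g)^(1/1) = (2.69/0.4225)^(1/1) = 6.37 atm.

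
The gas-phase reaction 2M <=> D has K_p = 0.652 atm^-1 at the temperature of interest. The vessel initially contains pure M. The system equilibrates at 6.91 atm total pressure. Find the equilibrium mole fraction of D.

Let X = conversion of M (basis 1 mol M); extent of reaction ξ = 0.5X.
Mole table: n_M = 1 − X; n_D = 0.5X.
Summing: n_T = 1 − 0.5X.
With p_i = (n_i/n_T)P, K_p = p_D / (p_M^2).
This yields a degree-2 equation in X; solving on (0,1), X = 0.771.
Then n_D = 0.385, n_T = 0.615, so y_D = 0.627.

y_D = 0.627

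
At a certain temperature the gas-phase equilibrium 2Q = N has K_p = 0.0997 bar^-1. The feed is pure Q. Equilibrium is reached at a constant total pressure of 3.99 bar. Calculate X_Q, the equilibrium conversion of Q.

X = 0.379

Take 1 mol Q as basis and let X be its fractional conversion, so ξ = 0.5X.
At extent ξ: n_Q = 1 − X; n_N = 0.5X.
n_T = Σnᵢ = 1 − 0.5X.
y_i = n_i/n_T, p_i = y_i·P. K_p = p_N / (p_Q^2).
Setting this equal to 0.0997 bar^-1 and taking the physical root (0 < X < 1) gives X = 0.379.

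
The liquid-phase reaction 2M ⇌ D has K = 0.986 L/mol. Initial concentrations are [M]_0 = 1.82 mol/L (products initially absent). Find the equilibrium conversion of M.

Let X = conversion of M; extent ξ = 1.82X/2 mol/L.
Concentrations: [M] = 1.82 − 1.82X; [D] = 0.91X.
K = [D] / ([M]^2).
This equals 0.986 at X = 0.593 (the root in 0 < X < 1).

X = 0.593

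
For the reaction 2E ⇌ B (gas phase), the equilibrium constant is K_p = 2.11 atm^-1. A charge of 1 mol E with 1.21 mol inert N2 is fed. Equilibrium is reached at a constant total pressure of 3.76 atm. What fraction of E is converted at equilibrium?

Take 1 mol E as basis and let X be its fractional conversion, so ξ = 0.5X.
Mole table: n_E = 1 − X; n_B = 0.5X; n_I = 1.21 (inert).
n_T = Σnᵢ = 2.21 − 0.5X.
Mole fractions y_i = n_i/n_T; K_p = p_B / (p_E^2) with p_i = y_i·P.
This yields a degree-2 equation in X; solving on (0,1), X = 0.712.

X = 0.712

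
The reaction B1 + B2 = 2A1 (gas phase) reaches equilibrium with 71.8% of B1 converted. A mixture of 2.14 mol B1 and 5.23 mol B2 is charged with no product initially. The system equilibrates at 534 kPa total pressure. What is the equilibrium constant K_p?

K_p = 4.24

Basis: 2.14 mol B1 initially; let X = conversion of B1. Extent ξ = 2.14X.
Mole table: n_B1 = 2.14 − 2.14X; n_B2 = 5.23 − 2.14X; n_A1 = 4.28X.
Total moles n_T = 7.37 (Δν = 0, constant).
At X = 0.718: n_B1 = 0.603, n_B2 = 3.69, n_A1 = 3.07, n_T = 7.37.
p_i = (n_i/n_T)·P. K_p = p_A1^2 / (p_B1 p_B2) = 4.24.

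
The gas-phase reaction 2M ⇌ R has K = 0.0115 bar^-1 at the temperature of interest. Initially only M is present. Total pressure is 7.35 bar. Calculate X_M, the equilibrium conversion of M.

Take 1 mol M as basis and let X be its fractional conversion, so ξ = 0.5X.
Mole table: n_M = 1 − X; n_R = 0.5X.
n_T = Σnᵢ = 1 − 0.5X.
y_i = n_i/n_T, p_i = y_i·P. K = p_R / (p_M^2).
This yields a degree-2 equation in X; solving on (0,1), X = 0.136.

X = 0.136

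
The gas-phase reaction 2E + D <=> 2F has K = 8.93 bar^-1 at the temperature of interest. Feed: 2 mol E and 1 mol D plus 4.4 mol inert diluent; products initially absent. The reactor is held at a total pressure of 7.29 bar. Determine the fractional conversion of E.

Basis: 2 mol E initially; let X = conversion of E. Extent ξ = X.
At extent ξ: n_E = 2 − 2X; n_D = 1 − X; n_F = 2X; n_I = 4.4 (inert).
Total moles n_T = 7.4 − X.
y_i = n_i/n_T, p_i = y_i·P. K = p_F^2 / (p_E^2 p_D).
Substituting and setting equal to 8.93 bar^-1 gives a polynomial in X; the root in (0,1) is X = 0.648.

X = 0.648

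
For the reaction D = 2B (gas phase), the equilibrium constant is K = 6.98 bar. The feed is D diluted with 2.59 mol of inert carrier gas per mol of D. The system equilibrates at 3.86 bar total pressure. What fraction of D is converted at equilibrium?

X = 0.728

Take 1 mol D as basis and let X be its fractional conversion, so ξ = X.
At extent ξ: n_D = 1 − X; n_B = 2X; n_I = 2.59 (inert).
n_T = Σnᵢ = 3.59 + X.
With p_i = (n_i/n_T)P, K = p_B^2 / (p_D).
Equating to 6.98 bar and solving on 0 < X < 1: X = 0.728.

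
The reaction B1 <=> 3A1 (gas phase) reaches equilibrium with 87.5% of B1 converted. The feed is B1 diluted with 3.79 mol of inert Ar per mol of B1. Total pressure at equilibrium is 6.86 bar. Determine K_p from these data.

K_p = 159 bar^2

Let X = conversion of B1 (basis 1 mol B1); extent of reaction ξ = X.
Mole table: n_B1 = 1 − X; n_A1 = 3X; n_I = 3.79 (inert).
Total moles n_T = 4.79 + 2X.
At X = 0.875: n_B1 = 0.125, n_A1 = 2.62, n_T = 6.54.
p_i = (n_i/n_T)·P. K_p = p_A1^3 / (p_B1) = 159 bar^2.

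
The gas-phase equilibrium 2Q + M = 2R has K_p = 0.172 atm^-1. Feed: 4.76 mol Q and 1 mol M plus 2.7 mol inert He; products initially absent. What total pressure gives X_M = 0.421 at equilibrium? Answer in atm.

Basis: 1 mol M initially; let X = conversion of M. Extent ξ = X.
Species balance: n_Q = 4.76 − 2X; n_M = 1 − X; n_R = 2X; n_I = 2.7 (inert).
n_T = Σnᵢ = 8.46 − X.
K_p = p_R^2 / (p_Q^2 p_M) with p_i = (n_i/n_T)·P.
At X = 0.421: the mole-fraction product g(X) = Π y_i^ν_i = 0.6412. Since K_p = g(X)·P^{-1}, P = (g/K_p)^(1/1) = (0.6412/0.172)^(1/1) = 3.73 atm.

P = 3.73 atm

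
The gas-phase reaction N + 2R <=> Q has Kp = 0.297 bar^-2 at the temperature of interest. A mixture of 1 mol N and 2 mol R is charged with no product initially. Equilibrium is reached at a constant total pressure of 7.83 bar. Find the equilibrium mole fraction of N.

y_N = 0.183

Take 1 mol N as basis and let X be its fractional conversion, so ξ = X.
Moles: n_N = 1 − X; n_R = 2 − 2X; n_Q = X.
Total moles n_T = 3 − 2X.
y_i = n_i/n_T, p_i = y_i·P. Kp = p_Q / (p_N p_R^2).
This yields a degree-3 equation in X; solving on (0,1), X = 0.710.
Then n_N = 0.29, n_T = 1.58, so y_N = 0.183.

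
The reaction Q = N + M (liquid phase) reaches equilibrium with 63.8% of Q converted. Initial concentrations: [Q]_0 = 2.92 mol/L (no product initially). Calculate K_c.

K_c = 3.28 mol/L

Let X = conversion of Q.
Concentrations: [Q] = 2.92 − 2.92X; [N] = 2.92X; [M] = 2.92X.
At X = 0.638: [Q] = 1.06, [N] = 1.86, [M] = 1.86.
K_c = [N] [M] / ([Q]) = 3.28 mol/L.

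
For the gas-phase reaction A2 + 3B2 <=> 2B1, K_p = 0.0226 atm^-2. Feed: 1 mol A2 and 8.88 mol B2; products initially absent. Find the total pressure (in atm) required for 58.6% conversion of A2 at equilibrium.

Let X = conversion of A2 (basis 1 mol A2); extent of reaction ξ = X.
Moles: n_A2 = 1 − X; n_B2 = 8.88 − 3X; n_B1 = 2X.
Summing: n_T = 9.88 − 2X.
K_p = p_B1^2 / (p_A2 p_B2^3) with p_i = (n_i/n_T)·P.
At X = 0.586: the mole-fraction product g(X) = Π y_i^ν_i = 0.6964. Since K_p = g(X)·P^{-2}, P = (g/K_p)^(1/2) = (0.6964/0.0226)^(1/2) = 5.55 atm.

P = 5.55 atm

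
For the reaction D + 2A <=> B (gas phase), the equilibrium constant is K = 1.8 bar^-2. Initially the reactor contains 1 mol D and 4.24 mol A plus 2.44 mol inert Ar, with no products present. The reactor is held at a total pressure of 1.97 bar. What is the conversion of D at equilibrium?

X = 0.605

Take 1 mol D as basis and let X be its fractional conversion, so ξ = X.
Species balance: n_D = 1 − X; n_A = 4.24 − 2X; n_B = X; n_I = 2.44 (inert).
n_T = Σnᵢ = 7.68 − 2X.
y_i = n_i/n_T, p_i = y_i·P. K = p_B / (p_D p_A^2).
Substituting and setting equal to 1.8 bar^-2 gives a polynomial in X; the root in (0,1) is X = 0.605.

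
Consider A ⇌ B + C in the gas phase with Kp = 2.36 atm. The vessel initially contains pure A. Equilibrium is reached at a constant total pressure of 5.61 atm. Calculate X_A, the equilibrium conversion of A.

X = 0.544

Take 1 mol A as basis and let X be its fractional conversion, so ξ = X.
At extent ξ: n_A = 1 − X; n_B = X; n_C = X.
n_T = Σnᵢ = 1 + X.
With p_i = (n_i/n_T)P, Kp = p_B p_C / (p_A).
Substituting and setting equal to 2.36 atm gives a polynomial in X; the root in (0,1) is X = 0.544.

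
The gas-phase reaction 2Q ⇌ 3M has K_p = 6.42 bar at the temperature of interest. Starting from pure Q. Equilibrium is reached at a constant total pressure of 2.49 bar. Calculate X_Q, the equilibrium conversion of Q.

X = 0.568

Let X = conversion of Q (basis 1 mol Q); extent of reaction ξ = 0.5X.
Species balance: n_Q = 1 − X; n_M = 1.5X.
Total moles n_T = 1 + 0.5X.
With p_i = (n_i/n_T)P, K_p = p_M^3 / (p_Q^2).
This yields a degree-3 equation in X; solving on (0,1), X = 0.568.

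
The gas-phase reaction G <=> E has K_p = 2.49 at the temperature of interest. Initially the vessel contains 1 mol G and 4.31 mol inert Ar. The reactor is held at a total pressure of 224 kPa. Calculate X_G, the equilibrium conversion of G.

X = 0.713

Take 1 mol G as basis and let X be its fractional conversion, so ξ = X.
Species balance: n_G = 1 − X; n_E = X; n_I = 4.31 (inert).
n_T stays at 5.31 (no change in mole number).
With p_i = (n_i/n_T)P, K_p = p_E / (p_G).
Setting this equal to 2.49 and taking the physical root (0 < X < 1) gives X = 0.713.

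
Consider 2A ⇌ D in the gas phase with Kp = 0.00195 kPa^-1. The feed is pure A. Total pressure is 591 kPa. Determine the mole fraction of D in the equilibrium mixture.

y_D = 0.406

Basis: 1 mol A initially; let X = conversion of A. Extent ξ = 0.5X.
Mole table: n_A = 1 − X; n_D = 0.5X.
Summing: n_T = 1 − 0.5X.
With p_i = (n_i/n_T)P, Kp = p_D / (p_A^2).
This yields a degree-2 equation in X; solving on (0,1), X = 0.578.
Then n_D = 0.289, n_T = 0.711, so y_D = 0.406.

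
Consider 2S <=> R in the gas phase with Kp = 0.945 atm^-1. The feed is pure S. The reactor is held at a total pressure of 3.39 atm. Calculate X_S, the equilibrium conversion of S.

Let X = conversion of S (basis 1 mol S); extent of reaction ξ = 0.5X.
Species balance: n_S = 1 − X; n_R = 0.5X.
Summing: n_T = 1 − 0.5X.
y_i = n_i/n_T, p_i = y_i·P. Kp = p_R / (p_S^2).
Substituting and setting equal to 0.945 atm^-1 gives a polynomial in X; the root in (0,1) is X = 0.731.

X = 0.731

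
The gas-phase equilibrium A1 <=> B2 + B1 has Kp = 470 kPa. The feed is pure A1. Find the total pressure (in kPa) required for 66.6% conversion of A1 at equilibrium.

Basis: 1 mol A1 initially; let X = conversion of A1. Extent ξ = X.
At extent ξ: n_A1 = 1 − X; n_B2 = X; n_B1 = X.
Total moles n_T = 1 + X.
Kp = p_B2 p_B1 / (p_A1) with p_i = (n_i/n_T)·P.
At X = 0.666: the mole-fraction product g(X) = Π y_i^ν_i = 0.7971. Since Kp = g(X)·P^{1}, P = (Kp/g)^(1/1) = (470/0.7971)^(1/1) = 590 kPa.

P = 590 kPa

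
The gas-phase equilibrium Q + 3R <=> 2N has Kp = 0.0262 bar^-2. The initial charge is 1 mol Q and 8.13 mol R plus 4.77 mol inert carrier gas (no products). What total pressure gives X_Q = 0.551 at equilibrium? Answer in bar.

Basis: 1 mol Q initially; let X = conversion of Q. Extent ξ = X.
Mole table: n_Q = 1 − X; n_R = 8.13 − 3X; n_N = 2X; n_I = 4.77 (inert).
n_T = Σnᵢ = 13.9 − 2X.
Kp = p_N^2 / (p_Q p_R^3) with p_i = (n_i/n_T)·P.
At X = 0.551: the mole-fraction product g(X) = Π y_i^ν_i = 1.63. Since Kp = g(X)·P^{-2}, P = (g/Kp)^(1/2) = (1.63/0.0262)^(1/2) = 7.89 bar.

P = 7.89 bar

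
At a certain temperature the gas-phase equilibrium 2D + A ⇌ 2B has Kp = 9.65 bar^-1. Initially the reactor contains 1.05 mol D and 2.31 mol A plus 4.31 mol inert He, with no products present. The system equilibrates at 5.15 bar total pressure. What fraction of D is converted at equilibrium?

X = 0.783

Basis: 1.05 mol D initially; let X = conversion of D. Extent ξ = 0.525X.
Moles: n_D = 1.05 − 1.05X; n_A = 2.31 − 0.525X; n_B = 1.05X; n_I = 4.31 (inert).
n_T = Σnᵢ = 7.67 − 0.525X.
With p_i = (n_i/n_T)P, Kp = p_B^2 / (p_D^2 p_A).
Setting this equal to 9.65 bar^-1 and taking the physical root (0 < X < 1) gives X = 0.783.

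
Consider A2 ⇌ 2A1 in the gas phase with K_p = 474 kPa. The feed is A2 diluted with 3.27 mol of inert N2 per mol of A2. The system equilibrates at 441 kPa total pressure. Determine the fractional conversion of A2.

Take 1 mol A2 as basis and let X be its fractional conversion, so ξ = X.
Moles: n_A2 = 1 − X; n_A1 = 2X; n_I = 3.27 (inert).
Summing: n_T = 4.27 + X.
y_i = n_i/n_T, p_i = y_i·P. K_p = p_A1^2 / (p_A2).
Equating to 474 kPa and solving on 0 < X < 1: X = 0.666.

X = 0.666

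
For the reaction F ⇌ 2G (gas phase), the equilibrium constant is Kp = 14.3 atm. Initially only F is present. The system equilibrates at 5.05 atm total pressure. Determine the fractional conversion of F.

Basis: 1 mol F initially; let X = conversion of F. Extent ξ = X.
Moles: n_F = 1 − X; n_G = 2X.
Total moles n_T = 1 + X.
y_i = n_i/n_T, p_i = y_i·P. Kp = p_G^2 / (p_F).
Setting this equal to 14.3 atm and taking the physical root (0 < X < 1) gives X = 0.644.

X = 0.644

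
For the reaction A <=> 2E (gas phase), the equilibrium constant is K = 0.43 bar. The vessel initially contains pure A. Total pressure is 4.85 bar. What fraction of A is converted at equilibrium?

Basis: 1 mol A initially; let X = conversion of A. Extent ξ = X.
Moles: n_A = 1 − X; n_E = 2X.
Total moles n_T = 1 + X.
Mole fractions y_i = n_i/n_T; K = p_E^2 / (p_A) with p_i = y_i·P.
Setting this equal to 0.43 bar and taking the physical root (0 < X < 1) gives X = 0.147.

X = 0.147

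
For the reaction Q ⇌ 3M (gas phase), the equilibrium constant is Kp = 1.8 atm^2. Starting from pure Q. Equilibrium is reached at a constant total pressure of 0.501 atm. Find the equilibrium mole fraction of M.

y_M = 0.899

Basis: 1 mol Q initially; let X = conversion of Q. Extent ξ = X.
Moles: n_Q = 1 − X; n_M = 3X.
n_T = Σnᵢ = 1 + 2X.
y_i = n_i/n_T, p_i = y_i·P. Kp = p_M^3 / (p_Q).
This yields a degree-3 equation in X; solving on (0,1), X = 0.747.
Then n_M = 2.24, n_T = 2.49, so y_M = 0.899.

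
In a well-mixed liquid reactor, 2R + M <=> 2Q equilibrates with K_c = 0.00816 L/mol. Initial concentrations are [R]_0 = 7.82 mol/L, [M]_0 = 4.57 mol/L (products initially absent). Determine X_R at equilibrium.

Let X = conversion of R; extent ξ = 7.82X/2 mol/L.
Concentrations: [R] = 7.82 − 7.82X; [M] = 4.57 − 3.91X; [Q] = 7.82X.
K_c = [Q]^2 / ([R]^2 [M]).
This equals 0.00816 at X = 0.153 (the root in 0 < X < 1).

X = 0.153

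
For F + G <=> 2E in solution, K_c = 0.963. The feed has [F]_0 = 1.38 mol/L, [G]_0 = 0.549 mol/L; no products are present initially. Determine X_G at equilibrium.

X = 0.495

Let X = conversion of G; extent ξ = 0.549·X mol/L.
Concentrations: [F] = 1.38 − 0.549X; [G] = 0.549 − 0.549X; [E] = 1.1X.
K_c = [E]^2 / ([F] [G]).
Equating to 0.963: the physical root is X = 0.495.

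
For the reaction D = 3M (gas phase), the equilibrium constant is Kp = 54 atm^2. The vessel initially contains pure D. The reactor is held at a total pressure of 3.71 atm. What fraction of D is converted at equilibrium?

X = 0.646

Basis: 1 mol D initially; let X = conversion of D. Extent ξ = X.
Moles: n_D = 1 − X; n_M = 3X.
n_T = Σnᵢ = 1 + 2X.
With p_i = (n_i/n_T)P, Kp = p_M^3 / (p_D).
Setting this equal to 54 atm^2 and taking the physical root (0 < X < 1) gives X = 0.646.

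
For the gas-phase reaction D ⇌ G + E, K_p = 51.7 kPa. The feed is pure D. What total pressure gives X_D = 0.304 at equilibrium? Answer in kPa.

P = 508 kPa

Let X = conversion of D (basis 1 mol D); extent of reaction ξ = X.
Species balance: n_D = 1 − X; n_G = X; n_E = X.
Summing: n_T = 1 + X.
K_p = p_G p_E / (p_D) with p_i = (n_i/n_T)·P.
At X = 0.304: the mole-fraction product g(X) = Π y_i^ν_i = 0.1018. Since K_p = g(X)·P^{1}, P = (K_p/g)^(1/1) = (51.7/0.1018)^(1/1) = 508 kPa.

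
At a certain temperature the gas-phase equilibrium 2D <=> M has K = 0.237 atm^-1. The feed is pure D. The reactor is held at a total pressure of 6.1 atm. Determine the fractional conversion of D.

X = 0.616

Take 1 mol D as basis and let X be its fractional conversion, so ξ = 0.5X.
Moles: n_D = 1 − X; n_M = 0.5X.
Summing: n_T = 1 − 0.5X.
With p_i = (n_i/n_T)P, K = p_M / (p_D^2).
This yields a degree-2 equation in X; solving on (0,1), X = 0.616.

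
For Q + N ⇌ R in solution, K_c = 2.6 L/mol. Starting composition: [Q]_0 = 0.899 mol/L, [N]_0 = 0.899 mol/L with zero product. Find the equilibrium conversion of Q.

X = 0.526

Let X = conversion of Q; extent ξ = 0.899·X mol/L.
Concentrations: [Q] = 0.899 − 0.899X; [N] = 0.899 − 0.899X; [R] = 0.899X.
K_c = [R] / ([Q] [N]).
Setting equal to 2.6 and solving for X on (0,1) gives X = 0.526.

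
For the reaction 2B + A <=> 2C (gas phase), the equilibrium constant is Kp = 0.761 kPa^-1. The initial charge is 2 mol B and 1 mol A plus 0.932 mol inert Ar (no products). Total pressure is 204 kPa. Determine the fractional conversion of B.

X = 0.770

Basis: 2 mol B initially; let X = conversion of B. Extent ξ = X.
Mole table: n_B = 2 − 2X; n_A = 1 − X; n_C = 2X; n_I = 0.932 (inert).
Summing: n_T = 3.93 − X.
Mole fractions y_i = n_i/n_T; Kp = p_C^2 / (p_B^2 p_A) with p_i = y_i·P.
Setting this equal to 0.761 kPa^-1 and taking the physical root (0 < X < 1) gives X = 0.770.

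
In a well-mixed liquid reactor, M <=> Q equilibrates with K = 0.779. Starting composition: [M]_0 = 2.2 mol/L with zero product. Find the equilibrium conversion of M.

Let X = conversion of M; extent ξ = 2.2·X mol/L.
Concentrations: [M] = 2.2 − 2.2X; [Q] = 2.2X.
K = [Q] / ([M]).
This equals 0.779 at X = 0.438 (the root in 0 < X < 1).

X = 0.438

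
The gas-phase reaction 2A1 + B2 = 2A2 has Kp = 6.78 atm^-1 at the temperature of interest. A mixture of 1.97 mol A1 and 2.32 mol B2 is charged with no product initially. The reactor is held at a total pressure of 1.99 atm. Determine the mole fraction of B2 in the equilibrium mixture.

y_B2 = 0.451

Take 1.97 mol A1 as basis and let X be its fractional conversion, so ξ = 0.985X.
Species balance: n_A1 = 1.97 − 1.97X; n_B2 = 2.32 − 0.985X; n_A2 = 1.97X.
n_T = Σnᵢ = 4.29 − 0.985X.
With p_i = (n_i/n_T)P, Kp = p_A2^2 / (p_A1^2 p_B2).
Setting this equal to 6.78 atm^-1 and taking the physical root (0 < X < 1) gives X = 0.712.
Then n_B2 = 1.62, n_T = 3.59, so y_B2 = 0.451.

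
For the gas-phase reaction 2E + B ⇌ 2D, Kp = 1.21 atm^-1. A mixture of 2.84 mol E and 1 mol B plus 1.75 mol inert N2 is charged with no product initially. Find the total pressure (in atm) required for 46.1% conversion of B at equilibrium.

P = 1.82 atm

Basis: 1 mol B initially; let X = conversion of B. Extent ξ = X.
Species balance: n_E = 2.84 − 2X; n_B = 1 − X; n_D = 2X; n_I = 1.75 (inert).
n_T = Σnᵢ = 5.59 − X.
Kp = p_D^2 / (p_E^2 p_B) with p_i = (n_i/n_T)·P.
At X = 0.461: the mole-fraction product g(X) = Π y_i^ν_i = 2.199. Since Kp = g(X)·P^{-1}, P = (g/Kp)^(1/1) = (2.199/1.21)^(1/1) = 1.82 atm.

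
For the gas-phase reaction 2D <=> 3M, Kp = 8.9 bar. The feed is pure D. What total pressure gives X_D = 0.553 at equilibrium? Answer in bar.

P = 3.98 bar

Let X = conversion of D (basis 1 mol D); extent of reaction ξ = 0.5X.
At extent ξ: n_D = 1 − X; n_M = 1.5X.
n_T = Σnᵢ = 1 + 0.5X.
Kp = p_M^3 / (p_D^2) with p_i = (n_i/n_T)·P.
At X = 0.553: the mole-fraction product g(X) = Π y_i^ν_i = 2.238. Since Kp = g(X)·P^{1}, P = (Kp/g)^(1/1) = (8.9/2.238)^(1/1) = 3.98 bar.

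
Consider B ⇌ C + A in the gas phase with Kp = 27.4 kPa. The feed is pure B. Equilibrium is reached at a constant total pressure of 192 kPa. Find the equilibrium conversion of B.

Basis: 1 mol B initially; let X = conversion of B. Extent ξ = X.
Moles: n_B = 1 − X; n_C = X; n_A = X.
Total moles n_T = 1 + X.
Mole fractions y_i = n_i/n_T; Kp = p_C p_A / (p_B) with p_i = y_i·P.
Setting this equal to 27.4 kPa and taking the physical root (0 < X < 1) gives X = 0.353.

X = 0.353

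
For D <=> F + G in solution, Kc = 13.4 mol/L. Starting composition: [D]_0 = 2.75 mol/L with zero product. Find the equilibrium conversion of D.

Let X = conversion of D; extent ξ = 2.75·X mol/L.
Concentrations: [D] = 2.75 − 2.75X; [F] = 2.75X; [G] = 2.75X.
Kc = [F] [G] / ([D]).
This equals 13.4 at X = 0.851 (the root in 0 < X < 1).

X = 0.851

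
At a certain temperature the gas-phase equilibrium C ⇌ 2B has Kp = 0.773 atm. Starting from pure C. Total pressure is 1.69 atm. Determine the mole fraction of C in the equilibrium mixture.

Let X = conversion of C (basis 1 mol C); extent of reaction ξ = X.
Moles: n_C = 1 − X; n_B = 2X.
Summing: n_T = 1 + X.
y_i = n_i/n_T, p_i = y_i·P. Kp = p_B^2 / (p_C).
Setting this equal to 0.773 atm and taking the physical root (0 < X < 1) gives X = 0.320.
Then n_C = 0.68, n_T = 1.32, so y_C = 0.515.

y_C = 0.515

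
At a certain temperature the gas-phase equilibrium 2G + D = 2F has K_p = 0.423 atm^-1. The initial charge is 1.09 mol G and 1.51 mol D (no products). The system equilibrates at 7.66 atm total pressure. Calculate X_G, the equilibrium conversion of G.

X = 0.566

Take 1.09 mol G as basis and let X be its fractional conversion, so ξ = 0.545X.
At extent ξ: n_G = 1.09 − 1.09X; n_D = 1.51 − 0.545X; n_F = 1.09X.
Total moles n_T = 2.6 − 0.545X.
y_i = n_i/n_T, p_i = y_i·P. K_p = p_F^2 / (p_G^2 p_D).
Setting this equal to 0.423 atm^-1 and taking the physical root (0 < X < 1) gives X = 0.566.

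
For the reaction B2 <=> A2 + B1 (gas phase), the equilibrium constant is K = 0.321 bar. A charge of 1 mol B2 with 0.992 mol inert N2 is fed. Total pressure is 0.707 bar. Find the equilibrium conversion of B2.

X = 0.649

Take 1 mol B2 as basis and let X be its fractional conversion, so ξ = X.
Species balance: n_B2 = 1 − X; n_A2 = X; n_B1 = X; n_I = 0.992 (inert).
Summing: n_T = 1.99 + X.
With p_i = (n_i/n_T)P, K = p_A2 p_B1 / (p_B2).
Setting this equal to 0.321 bar and taking the physical root (0 < X < 1) gives X = 0.649.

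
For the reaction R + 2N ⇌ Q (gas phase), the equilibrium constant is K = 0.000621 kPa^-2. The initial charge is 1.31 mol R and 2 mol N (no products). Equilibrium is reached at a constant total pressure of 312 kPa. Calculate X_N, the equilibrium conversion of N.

X = 0.859

Basis: 2 mol N initially; let X = conversion of N. Extent ξ = X.
Species balance: n_R = 1.31 − X; n_N = 2 − 2X; n_Q = X.
n_T = Σnᵢ = 3.31 − 2X.
Mole fractions y_i = n_i/n_T; K = p_Q / (p_R p_N^2) with p_i = y_i·P.
Equating to 0.000621 kPa^-2 and solving on 0 < X < 1: X = 0.859.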